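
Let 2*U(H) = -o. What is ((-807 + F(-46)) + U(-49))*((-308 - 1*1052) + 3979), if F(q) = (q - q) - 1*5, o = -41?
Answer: -4145877/2 ≈ -2.0729e+6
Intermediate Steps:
F(q) = -5 (F(q) = 0 - 5 = -5)
U(H) = 41/2 (U(H) = (-1*(-41))/2 = (½)*41 = 41/2)
((-807 + F(-46)) + U(-49))*((-308 - 1*1052) + 3979) = ((-807 - 5) + 41/2)*((-308 - 1*1052) + 3979) = (-812 + 41/2)*((-308 - 1052) + 3979) = -1583*(-1360 + 3979)/2 = -1583/2*2619 = -4145877/2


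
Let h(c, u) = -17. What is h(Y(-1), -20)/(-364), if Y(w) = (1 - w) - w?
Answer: 17/364 ≈ 0.046703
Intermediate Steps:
Y(w) = 1 - 2*w
h(Y(-1), -20)/(-364) = -17/(-364) = -17*(-1/364) = 17/364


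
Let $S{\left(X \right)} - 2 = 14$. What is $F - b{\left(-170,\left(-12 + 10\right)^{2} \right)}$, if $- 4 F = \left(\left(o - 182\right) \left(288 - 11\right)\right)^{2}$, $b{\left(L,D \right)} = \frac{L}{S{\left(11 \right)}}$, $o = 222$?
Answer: $- \frac{245532715}{8} \approx -3.0692 \cdot 10^{7}$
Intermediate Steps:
$S{\left(X \right)} = 16$ ($S{\left(X \right)} = 2 + 14 = 16$)
$b{\left(L,D \right)} = \frac{L}{16}$
$F = -30691600$ ($F = - \frac{\left(\left(222 - 182\right) \left(288 - 11\right)\right)^{2}}{4} = - \frac{\left(40 \left(288 - 11\right)\right)^{2}}{4} = - \frac{\left(40 \cdot 277\right)^{2}}{4} = - \frac{11080^{2}}{4} = \left(- \frac{1}{4}\right) 122766400 = -30691600$)
$F - b{\left(-170,\left(-12 + 10\right)^{2} \right)} = -30691600 - \frac{1}{16} \left(-170\right) = -30691600 - - \frac{85}{8} = -30691600 + \frac{85}{8} = - \frac{245532715}{8}$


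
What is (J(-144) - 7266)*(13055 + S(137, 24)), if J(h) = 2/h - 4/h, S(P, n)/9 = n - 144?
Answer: -6264733225/72 ≈ -8.7010e+7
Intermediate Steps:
S(P, n) = -1296 + 9*n (S(P, n) = 9*(n - 144) = 9*(-144 + n) = -1296 + 9*n)
J(h) = -2/h
(J(-144) - 7266)*(13055 + S(137, 24)) = (-2/(-144) - 7266)*(13055 + (-1296 + 9*24)) = (-2*(-1/144) - 7266)*(13055 + (-1296 + 216)) = (1/72 - 7266)*(13055 - 1080) = -523151/72*11975 = -6264733225/72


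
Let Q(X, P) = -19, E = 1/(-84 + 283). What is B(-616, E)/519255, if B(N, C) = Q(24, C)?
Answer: -19/519255 ≈ -3.6591e-5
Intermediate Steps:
E = 1/199 ≈ 0.0050251
B(N, C) = -19
B(-616, E)/519255 = -19/519255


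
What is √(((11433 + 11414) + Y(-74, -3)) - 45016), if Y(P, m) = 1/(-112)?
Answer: 3*I*√1931167/28 ≈ 148.89*I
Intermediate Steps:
Y(P, m) = -1/112
√(((11433 + 11414) + Y(-74, -3)) - 45016) = √(((11433 + 11414) - 1/112) - 45016) = √((22847 - 1/112) - 45016) = √(2558863/112 - 45016) = √(-2482929/112) = 3*I*√1931167/28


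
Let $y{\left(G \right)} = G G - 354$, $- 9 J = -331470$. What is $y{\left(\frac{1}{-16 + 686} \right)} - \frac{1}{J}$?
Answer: $- \frac{585267781007}{1653298700} \approx -354.0$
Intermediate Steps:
$J = 36830$ ($J = \left(- \frac{1}{9}\right) \left(-331470\right) = 36830$)
$y{\left(G \right)} = -354 + G^{2}$ ($y{\left(G \right)} = G^{2} - 354 = -354 + G^{2}$)
$y{\left(\frac{1}{-16 + 686} \right)} - \frac{1}{J} = \left(-354 + \left(\frac{1}{-16 + 686}\right)^{2}\right) - \frac{1}{36830} = \left(-354 + \left(\frac{1}{670}\right)^{2}\right) - \frac{1}{36830} = \left(-354 + \frac{1}{448900}\right) - \frac{1}{36830} = - \frac{158910599}{448900} - \frac{1}{36830} = - \frac{585267781007}{1653298700}$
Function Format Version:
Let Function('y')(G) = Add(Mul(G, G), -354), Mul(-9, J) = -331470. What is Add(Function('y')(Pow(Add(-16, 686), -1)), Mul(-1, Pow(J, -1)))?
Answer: Rational(-585267781007, 1653298700) ≈ -354.00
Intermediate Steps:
J = 36830 (J = Mul(Rational(-1, 9), -331470) = 36830)
Function('y')(G) = Add(-354, Pow(G, 2)) (Function('y')(G) = Add(Pow(G, 2), -354) = Add(-354, Pow(G, 2)))
Add(Function('y')(Pow(Add(-16, 686), -1)), Mul(-1, Pow(J, -1))) = Add(Add(-354, Pow(Pow(Add(-16, 686), -1), 2)), Mul(-1, Pow(36830, -1))) = Add(Add(-354, Pow(Pow(670, -1), 2)), Mul(-1, Rational(1, 36830))) = Add(Add(-354, Pow(Rational(1, 670), 2)), Rational(-1, 36830)) = Add(Add(-354, Rational(1, 448900)), Rational(-1, 36830)) = Add(Rational(-158910599, 448900), Rational(-1, 36830)) = Rational(-585267781007, 1653298700)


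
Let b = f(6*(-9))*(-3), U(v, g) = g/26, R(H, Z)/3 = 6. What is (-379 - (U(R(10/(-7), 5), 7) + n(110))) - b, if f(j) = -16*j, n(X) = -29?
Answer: 58285/26 ≈ 2241.7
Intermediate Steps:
R(H, Z) = 18 (R(H, Z) = 3*6 = 18)
U(v, g) = g/26 (U(v, g) = g*(1/26) = g/26)
b = -2592 (b = -96*(-9)*(-3) = -16*(-54)*(-3) = 864*(-3) = -2592)
(-379 - (U(R(10/(-7), 5), 7) + n(110))) - b = (-379 - ((1/26)*7 - 29)) - 1*(-2592) = (-379 - (7/26 - 29)) + 2592 = (-379 - 1*(-747/26)) + 2592 = (-379 + 747/26) + 2592 = -9107/26 + 2592 = 58285/26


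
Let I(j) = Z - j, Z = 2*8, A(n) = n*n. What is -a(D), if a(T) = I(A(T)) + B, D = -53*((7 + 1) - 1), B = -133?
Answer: 137758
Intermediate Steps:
A(n) = n²
Z = 16
I(j) = 16 - j
D = -371 (D = -53*(8 - 1) = -53*7 = -371)
a(T) = -117 - T² (a(T) = (16 - T²) - 133 = -117 - T²)
-a(D) = -(-117 - 1*(-371)²) = -(-117 - 1*137641) = -(-117 - 137641) = -1*(-137758) = 137758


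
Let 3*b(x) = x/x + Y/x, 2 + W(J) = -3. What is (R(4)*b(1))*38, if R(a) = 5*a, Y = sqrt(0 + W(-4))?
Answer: 760/3 + 760*I*sqrt(5)/3 ≈ 253.33 + 566.47*I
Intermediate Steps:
W(J) = -5 (W(J) = -2 - 3 = -5)
Y = I*sqrt(5) (Y = sqrt(0 - 5) = sqrt(-5) = I*sqrt(5) ≈ 2.2361*I)
b(x) = 1/3 + I*sqrt(5)/(3*x) (b(x) = (x/x + (I*sqrt(5))/x)/3 = (1 + I*sqrt(5)/x)/3 = 1/3 + I*sqrt(5)/(3*x))
(R(4)*b(1))*38 = ((5*4)*((1/3)*(1 + I*sqrt(5))/1))*38 = (20*((1/3)*1*(1 + I*sqrt(5))))*38 = (20*(1/3 + I*sqrt(5)/3))*38 = (20/3 + 20*I*sqrt(5)/3)*38 = 760/3 + 760*I*sqrt(5)/3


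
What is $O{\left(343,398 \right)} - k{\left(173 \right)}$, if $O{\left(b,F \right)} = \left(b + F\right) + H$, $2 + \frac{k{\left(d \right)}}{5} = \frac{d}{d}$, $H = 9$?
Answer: $755$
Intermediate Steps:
$k{\left(d \right)} = -5$ ($k{\left(d \right)} = -10 + 5 \frac{d}{d} = -10 + 5 \cdot 1 = -10 + 5 = -5$)
$O{\left(b,F \right)} = 9 + F + b$ ($O{\left(b,F \right)} = \left(b + F\right) + 9 = \left(F + b\right) + 9 = 9 + F + b$)
$O{\left(343,398 \right)} - k{\left(173 \right)} = \left(9 + 398 + 343\right) - -5 = 750 + 5 = 755$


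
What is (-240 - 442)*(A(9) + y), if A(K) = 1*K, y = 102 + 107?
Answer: -148676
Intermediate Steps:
y = 209
A(K) = K
(-240 - 442)*(A(9) + y) = (-240 - 442)*(9 + 209) = -682*218 = -148676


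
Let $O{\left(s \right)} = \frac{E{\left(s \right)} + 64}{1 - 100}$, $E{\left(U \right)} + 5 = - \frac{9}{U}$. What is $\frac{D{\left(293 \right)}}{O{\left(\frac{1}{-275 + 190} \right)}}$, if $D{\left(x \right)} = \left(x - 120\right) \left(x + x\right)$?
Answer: $- \frac{5018211}{412} \approx -12180.0$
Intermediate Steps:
$E{\left(U \right)} = -5 - \frac{9}{U}$
$O{\left(s \right)} = - \frac{59}{99} + \frac{1}{11 s}$ ($O{\left(s \right)} = \frac{\left(-5 - \frac{9}{s}\right) + 64}{1 - 100} = \frac{59 - \frac{9}{s}}{-99} = \left(59 - \frac{9}{s}\right) \left(- \frac{1}{99}\right) = - \frac{59}{99} + \frac{1}{11 s}$)
$D{\left(x \right)} = 2 x \left(-120 + x\right)$ ($D{\left(x \right)} = \left(-120 + x\right) 2 x = 2 x \left(-120 + x\right)$)
$\frac{D{\left(293 \right)}}{O{\left(\frac{1}{-275 + 190} \right)}} = \frac{2 \cdot 293 \left(-120 + 293\right)}{\frac{1}{99} \frac{1}{\frac{1}{-275 + 190}} \left(9 - \frac{59}{-275 + 190}\right)} = \frac{2 \cdot 293 \cdot 173}{\frac{1}{99} \frac{1}{\frac{1}{-85}} \left(9 - \frac{59}{-85}\right)} = \frac{101378}{\frac{1}{99} \frac{1}{- \frac{1}{85}} \left(9 - - \frac{59}{85}\right)} = \frac{101378}{\frac{1}{99} \left(-85\right) \left(9 + \frac{59}{85}\right)} = \frac{101378}{\frac{1}{99} \left(-85\right) \frac{824}{85}} = \frac{101378}{- \frac{824}{99}} = 101378 \left(- \frac{99}{824}\right) = - \frac{5018211}{412}$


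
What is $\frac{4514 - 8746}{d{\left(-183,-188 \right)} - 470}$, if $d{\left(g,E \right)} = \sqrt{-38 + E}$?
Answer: $\frac{994520}{110563} + \frac{2116 i \sqrt{226}}{110563} \approx 8.9951 + 0.28771 i$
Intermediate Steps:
$\frac{4514 - 8746}{d{\left(-183,-188 \right)} - 470} = \frac{4514 - 8746}{\sqrt{-38 - 188} - 470} = - \frac{4232}{\sqrt{-226} - 470} = - \frac{4232}{i \sqrt{226} - 470} = - \frac{4232}{-470 + i \sqrt{226}}$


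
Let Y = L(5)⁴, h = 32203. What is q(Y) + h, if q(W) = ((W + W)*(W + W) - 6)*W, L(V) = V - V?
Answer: 32203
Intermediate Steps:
L(V) = 0
Y = 0 (Y = 0⁴ = 0)
q(W) = W*(-6 + 4*W²) (q(W) = ((2*W)*(2*W) - 6)*W = (4*W² - 6)*W = (-6 + 4*W²)*W = W*(-6 + 4*W²))
q(Y) + h = (-6*0 + 4*0³) + 32203 = (0 + 4*0) + 32203 = (0 + 0) + 32203 = 0 + 32203 = 32203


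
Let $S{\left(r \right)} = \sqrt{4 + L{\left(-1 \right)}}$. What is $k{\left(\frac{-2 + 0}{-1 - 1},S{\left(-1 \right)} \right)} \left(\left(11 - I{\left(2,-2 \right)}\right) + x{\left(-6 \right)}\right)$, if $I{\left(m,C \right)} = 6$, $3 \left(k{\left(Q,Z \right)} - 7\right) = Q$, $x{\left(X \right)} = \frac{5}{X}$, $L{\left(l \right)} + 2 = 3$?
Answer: $\frac{275}{9} \approx 30.556$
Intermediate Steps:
$L{\left(l \right)} = 1$ ($L{\left(l \right)} = -2 + 3 = 1$)
$S{\left(r \right)} = \sqrt{5}$ ($S{\left(r \right)} = \sqrt{4 + 1} = \sqrt{5}$)
$k{\left(Q,Z \right)} = 7 + \frac{Q}{3}$
$k{\left(\frac{-2 + 0}{-1 - 1},S{\left(-1 \right)} \right)} \left(\left(11 - I{\left(2,-2 \right)}\right) + x{\left(-6 \right)}\right) = \left(7 + \frac{\left(-2 + 0\right) \frac{1}{-1 - 1}}{3}\right) \left(\left(11 - 6\right) + \frac{5}{-6}\right) = \left(7 + \frac{\left(-2\right) \frac{1}{-2}}{3}\right) \left(\left(11 - 6\right) + 5 \left(- \frac{1}{6}\right)\right) = \left(7 + \frac{\left(-2\right) \left(- \frac{1}{2}\right)}{3}\right) \left(5 - \frac{5}{6}\right) = \left(7 + \frac{1}{3} \cdot 1\right) \frac{25}{6} = \left(7 + \frac{1}{3}\right) \frac{25}{6} = \frac{22}{3} \cdot \frac{25}{6} = \frac{275}{9}$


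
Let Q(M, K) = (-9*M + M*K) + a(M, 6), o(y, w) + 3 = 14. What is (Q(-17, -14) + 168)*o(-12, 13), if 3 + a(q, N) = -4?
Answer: 6072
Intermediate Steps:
a(q, N) = -7 (a(q, N) = -3 - 4 = -7)
o(y, w) = 11 (o(y, w) = -3 + 14 = 11)
Q(M, K) = -7 - 9*M + K*M (Q(M, K) = (-9*M + M*K) - 7 = (-9*M + K*M) - 7 = -7 - 9*M + K*M)
(Q(-17, -14) + 168)*o(-12, 13) = ((-7 - 9*(-17) - 14*(-17)) + 168)*11 = ((-7 + 153 + 238) + 168)*11 = (384 + 168)*11 = 552*11 = 6072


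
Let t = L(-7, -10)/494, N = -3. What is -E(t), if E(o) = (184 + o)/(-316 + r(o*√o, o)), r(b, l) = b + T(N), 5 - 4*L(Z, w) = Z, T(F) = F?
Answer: 7076258448116/12267673613597 + 272697*√1482/12267673613597 ≈ 0.57682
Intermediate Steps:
L(Z, w) = 5/4 - Z/4
r(b, l) = -3 + b (r(b, l) = b - 3 = -3 + b)
t = 3/494 (t = (5/4 - ¼*(-7))/494 = (5/4 + 7/4)*(1/494) = 3*(1/494) = 3/494 ≈ 0.0060729)
E(o) = (184 + o)/(-319 + o^(3/2)) (E(o) = (184 + o)/(-316 + (-3 + o*√o)) = (184 + o)/(-316 + (-3 + o^(3/2))) = (184 + o)/(-319 + o^(3/2)))
-E(t) = -(184 + 3/494)/(-319 + (3/494)^(3/2)) = -90899/((-319 + 3*√1482/244036)*494) = -90899/(494*(-319 + 3*√1482/244036))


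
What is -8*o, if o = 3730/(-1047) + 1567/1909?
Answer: 43839368/1998723 ≈ 21.934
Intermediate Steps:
o = -5479921/1998723 (o = 3730*(-1/1047) + 1567*(1/1909) = -3730/1047 + 1567/1909 = -5479921/1998723 ≈ -2.7417)
-8*o = -8*(-5479921/1998723) = 43839368/1998723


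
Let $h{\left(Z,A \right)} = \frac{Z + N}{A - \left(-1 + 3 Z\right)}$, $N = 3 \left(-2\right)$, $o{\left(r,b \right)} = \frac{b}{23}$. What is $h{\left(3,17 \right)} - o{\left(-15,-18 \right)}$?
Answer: $\frac{31}{69} \approx 0.44928$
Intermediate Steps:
$o{\left(r,b \right)} = \frac{b}{23}$ ($o{\left(r,b \right)} = b \frac{1}{23} = \frac{b}{23}$)
$N = -6$
$h{\left(Z,A \right)} = \frac{-6 + Z}{1 + A - 3 Z}$ ($h{\left(Z,A \right)} = \frac{Z - 6}{A - \left(-1 + 3 Z\right)} = \frac{-6 + Z}{A - \left(-1 + 3 Z\right)} = \frac{-6 + Z}{1 + A - 3 Z}$)
$h{\left(3,17 \right)} - o{\left(-15,-18 \right)} = \frac{-6 + 3}{1 + 17 - 9} - \frac{1}{23} \left(-18\right) = \frac{1}{1 + 17 - 9} \left(-3\right) - - \frac{18}{23} = \frac{1}{9} \left(-3\right) + \frac{18}{23} = - \frac{1}{3} + \frac{18}{23} = \frac{31}{69}$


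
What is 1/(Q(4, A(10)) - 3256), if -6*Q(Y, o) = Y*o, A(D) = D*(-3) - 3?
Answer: -1/3234 ≈ -0.00030921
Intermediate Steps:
A(D) = -3 - 3*D (A(D) = -3*D - 3 = -3 - 3*D)
Q(Y, o) = -Y*o/6
1/(Q(4, A(10)) - 3256) = 1/(-1/6*4*(-3 - 3*10) - 3256) = 1/(-1/6*4*(-3 - 30) - 3256) = 1/(-1/6*4*(-33) - 3256) = 1/(22 - 3256) = 1/(-3234) = -1/3234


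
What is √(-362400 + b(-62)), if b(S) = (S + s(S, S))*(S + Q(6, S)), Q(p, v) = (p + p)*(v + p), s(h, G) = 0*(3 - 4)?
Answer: 2*I*√79223 ≈ 562.93*I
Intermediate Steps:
s(h, G) = 0 (s(h, G) = 0*(-1) = 0)
Q(p, v) = 2*p*(p + v) (Q(p, v) = (2*p)*(p + v) = 2*p*(p + v))
b(S) = S*(72 + 13*S) (b(S) = (S + 0)*(S + 2*6*(6 + S)) = S*(S + (72 + 12*S)) = S*(72 + 13*S))
√(-362400 + b(-62)) = √(-362400 - 62*(72 + 13*(-62))) = √(-362400 - 62*(72 - 806)) = √(-362400 - 62*(-734)) = √(-362400 + 45508) = √(-316892) = 2*I*√79223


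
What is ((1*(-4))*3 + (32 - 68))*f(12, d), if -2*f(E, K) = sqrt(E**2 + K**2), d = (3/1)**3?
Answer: 72*sqrt(97) ≈ 709.12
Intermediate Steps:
d = 27 (d = (3*1)**3 = 3**3 = 27)
f(E, K) = -sqrt(E**2 + K**2)/2
((1*(-4))*3 + (32 - 68))*f(12, d) = ((1*(-4))*3 + (32 - 68))*(-sqrt(12**2 + 27**2)/2) = (-4*3 - 36)*(-sqrt(144 + 729)/2) = (-12 - 36)*(-3*sqrt(97)/2) = -(-24)*3*sqrt(97) = -(-72)*sqrt(97) = 72*sqrt(97)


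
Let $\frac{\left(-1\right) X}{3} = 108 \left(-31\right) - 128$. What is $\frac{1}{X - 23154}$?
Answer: $- \frac{1}{12726} \approx -7.8579 \cdot 10^{-5}$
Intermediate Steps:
$X = 10428$ ($X = - 3 \left(108 \left(-31\right) - 128\right) = - 3 \left(-3348 - 128\right) = \left(-3\right) \left(-3476\right) = 10428$)
$\frac{1}{X - 23154} = \frac{1}{10428 - 23154} = \frac{1}{-12726} = - \frac{1}{12726}$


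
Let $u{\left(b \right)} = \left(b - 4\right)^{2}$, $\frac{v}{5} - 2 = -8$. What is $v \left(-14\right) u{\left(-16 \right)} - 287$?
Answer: $167713$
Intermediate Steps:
$v = -30$ ($v = 10 + 5 \left(-8\right) = 10 - 40 = -30$)
$u{\left(b \right)} = \left(-4 + b\right)^{2}$
$v \left(-14\right) u{\left(-16 \right)} - 287 = \left(-30\right) \left(-14\right) \left(-4 - 16\right)^{2} - 287 = 420 \left(-20\right)^{2} - 287 = 420 \cdot 400 - 287 = 168000 - 287 = 167713$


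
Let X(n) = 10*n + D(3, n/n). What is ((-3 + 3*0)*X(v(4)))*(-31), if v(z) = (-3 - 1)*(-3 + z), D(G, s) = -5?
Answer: -4185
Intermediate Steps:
v(z) = 12 - 4*z (v(z) = -4*(-3 + z) = 12 - 4*z)
X(n) = -5 + 10*n (X(n) = 10*n - 5 = -5 + 10*n)
((-3 + 3*0)*X(v(4)))*(-31) = ((-3 + 3*0)*(-5 + 10*(12 - 4*4)))*(-31) = ((-3 + 0)*(-5 + 10*(12 - 16)))*(-31) = -3*(-5 + 10*(-4))*(-31) = -3*(-5 - 40)*(-31) = -3*(-45)*(-31) = 135*(-31) = -4185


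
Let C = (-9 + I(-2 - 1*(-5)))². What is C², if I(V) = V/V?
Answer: 4096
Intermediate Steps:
I(V) = 1
C = 64 (C = (-9 + 1)² = (-8)² = 64)
C² = 64² = 4096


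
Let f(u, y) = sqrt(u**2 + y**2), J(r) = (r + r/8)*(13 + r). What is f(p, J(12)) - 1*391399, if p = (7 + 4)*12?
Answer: -391399 + 3*sqrt(58369)/2 ≈ -3.9104e+5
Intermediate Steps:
J(r) = 9*r*(13 + r)/8 (J(r) = (r + r*(1/8))*(13 + r) = (r + r/8)*(13 + r) = (9*r/8)*(13 + r) = 9*r*(13 + r)/8)
p = 132 (p = 11*12 = 132)
f(p, J(12)) - 1*391399 = sqrt(132**2 + ((9/8)*12*(13 + 12))**2) - 1*391399 = sqrt(17424 + ((9/8)*12*25)**2) - 391399 = sqrt(17424 + (675/2)**2) - 391399 = sqrt(17424 + 455625/4) - 391399 = sqrt(525321/4) - 391399 = 3*sqrt(58369)/2 - 391399 = -391399 + 3*sqrt(58369)/2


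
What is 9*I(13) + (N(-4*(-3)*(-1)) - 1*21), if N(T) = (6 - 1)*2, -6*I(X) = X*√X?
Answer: -11 - 39*√13/2 ≈ -81.308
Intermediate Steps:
I(X) = -X^(3/2)/6 (I(X) = -X*√X/6 = -X^(3/2)/6)
N(T) = 10 (N(T) = 5*2 = 10)
9*I(13) + (N(-4*(-3)*(-1)) - 1*21) = 9*(-13*√13/6) + (10 - 1*21) = 9*(-13*√13/6) + (10 - 21) = 9*(-13*√13/6) - 11 = -39*√13/2 - 11 = -11 - 39*√13/2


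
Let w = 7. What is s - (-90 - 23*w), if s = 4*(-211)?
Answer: -593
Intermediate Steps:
s = -844
s - (-90 - 23*w) = -844 - (-90 - 23*7) = -844 - (-90 - 161) = -844 - 1*(-251) = -844 + 251 = -593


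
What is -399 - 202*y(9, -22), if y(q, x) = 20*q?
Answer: -36759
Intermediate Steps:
-399 - 202*y(9, -22) = -399 - 4040*9 = -399 - 202*180 = -399 - 36360 = -36759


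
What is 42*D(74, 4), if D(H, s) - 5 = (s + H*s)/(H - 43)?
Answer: 19110/31 ≈ 616.45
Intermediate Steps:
D(H, s) = 5 + (s + H*s)/(-43 + H) (D(H, s) = 5 + (s + H*s)/(H - 43) = 5 + (s + H*s)/(-43 + H))
42*D(74, 4) = 42*((-215 + 4 + 5*74 + 74*4)/(-43 + 74)) = 42*((-215 + 4 + 370 + 296)/31) = 42*((1/31)*455) = 42*(455/31) = 19110/31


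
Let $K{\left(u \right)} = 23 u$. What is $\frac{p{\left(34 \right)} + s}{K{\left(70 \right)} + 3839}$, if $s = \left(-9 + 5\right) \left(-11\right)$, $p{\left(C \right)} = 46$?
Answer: $\frac{90}{5449} \approx 0.016517$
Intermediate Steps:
$s = 44$ ($s = \left(-4\right) \left(-11\right) = 44$)
$\frac{p{\left(34 \right)} + s}{K{\left(70 \right)} + 3839} = \frac{46 + 44}{23 \cdot 70 + 3839} = \frac{90}{1610 + 3839} = \frac{90}{5449}$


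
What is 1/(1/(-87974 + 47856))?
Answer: -40118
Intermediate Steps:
1/(1/(-87974 + 47856)) = 1/(1/(-40118)) = 1/(-1/40118) = -40118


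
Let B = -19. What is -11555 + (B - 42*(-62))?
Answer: -8970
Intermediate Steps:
-11555 + (B - 42*(-62)) = -11555 + (-19 - 42*(-62)) = -11555 + (-19 + 2604) = -11555 + 2585 = -8970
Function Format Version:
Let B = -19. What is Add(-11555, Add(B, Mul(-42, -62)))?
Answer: -8970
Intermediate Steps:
Add(-11555, Add(B, Mul(-42, -62))) = Add(-11555, Add(-19, Mul(-42, -62))) = Add(-11555, Add(-19, 2604)) = Add(-11555, 2585) = -8970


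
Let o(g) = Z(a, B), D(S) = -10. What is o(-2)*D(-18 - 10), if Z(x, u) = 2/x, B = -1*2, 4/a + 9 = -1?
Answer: 50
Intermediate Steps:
a = -⅖ (a = 4/(-9 - 1) = 4/(-10) = 4*(-⅒) = -⅖ ≈ -0.40000)
B = -2
o(g) = -5 (o(g) = 2/(-⅖) = 2*(-5/2) = -5)
o(-2)*D(-18 - 10) = -5*(-10) = 50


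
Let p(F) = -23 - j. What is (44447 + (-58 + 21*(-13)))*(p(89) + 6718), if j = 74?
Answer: 292092036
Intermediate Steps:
p(F) = -97 (p(F) = -23 - 1*74 = -23 - 74 = -97)
(44447 + (-58 + 21*(-13)))*(p(89) + 6718) = (44447 + (-58 + 21*(-13)))*(-97 + 6718) = (44447 + (-58 - 273))*6621 = (44447 - 331)*6621 = 44116*6621 = 292092036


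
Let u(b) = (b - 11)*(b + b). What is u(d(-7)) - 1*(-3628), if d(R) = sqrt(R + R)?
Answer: 3600 - 22*I*sqrt(14) ≈ 3600.0 - 82.316*I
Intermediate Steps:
d(R) = sqrt(2)*sqrt(R) (d(R) = sqrt(2*R) = sqrt(2)*sqrt(R))
u(b) = 2*b*(-11 + b) (u(b) = (-11 + b)*(2*b) = 2*b*(-11 + b))
u(d(-7)) - 1*(-3628) = 2*(sqrt(2)*sqrt(-7))*(-11 + sqrt(2)*sqrt(-7)) - 1*(-3628) = 2*(sqrt(2)*(I*sqrt(7)))*(-11 + sqrt(2)*(I*sqrt(7))) + 3628 = 2*(I*sqrt(14))*(-11 + I*sqrt(14)) + 3628 = 2*I*sqrt(14)*(-11 + I*sqrt(14)) + 3628 = 3628 + 2*I*sqrt(14)*(-11 + I*sqrt(14))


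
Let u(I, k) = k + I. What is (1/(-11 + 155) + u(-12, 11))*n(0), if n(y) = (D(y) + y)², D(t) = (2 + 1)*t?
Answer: 0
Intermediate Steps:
u(I, k) = I + k
D(t) = 3*t
n(y) = 16*y² (n(y) = (3*y + y)² = (4*y)² = 16*y²)
(1/(-11 + 155) + u(-12, 11))*n(0) = (1/(-11 + 155) + (-12 + 11))*(16*0²) = (1/144 - 1)*(16*0) = (1/144 - 1)*0 = -143/144*0 = 0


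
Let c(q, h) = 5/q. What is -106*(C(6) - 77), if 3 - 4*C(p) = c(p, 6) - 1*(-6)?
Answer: 99163/12 ≈ 8263.6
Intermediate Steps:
C(p) = -¾ - 5/(4*p) (C(p) = ¾ - (5/p - 1*(-6))/4 = ¾ - (5/p + 6)/4 = ¾ - (6 + 5/p)/4 = ¾ + (-3/2 - 5/(4*p)) = -¾ - 5/(4*p))
-106*(C(6) - 77) = -106*((¼)*(-5 - 3*6)/6 - 77) = -106*((¼)*(⅙)*(-5 - 18) - 77) = -106*((¼)*(⅙)*(-23) - 77) = -106*(-23/24 - 77) = -106*(-1871/24) = 99163/12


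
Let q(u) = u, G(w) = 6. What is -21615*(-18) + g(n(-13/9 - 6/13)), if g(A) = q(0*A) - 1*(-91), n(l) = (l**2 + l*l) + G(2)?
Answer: 389161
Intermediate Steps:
n(l) = 6 + 2*l**2 (n(l) = (l**2 + l*l) + 6 = (l**2 + l**2) + 6 = 2*l**2 + 6 = 6 + 2*l**2)
g(A) = 91 (g(A) = 0*A - 1*(-91) = 0 + 91 = 91)
-21615*(-18) + g(n(-13/9 - 6/13)) = -21615*(-18) + 91 = 389070 + 91 = 389161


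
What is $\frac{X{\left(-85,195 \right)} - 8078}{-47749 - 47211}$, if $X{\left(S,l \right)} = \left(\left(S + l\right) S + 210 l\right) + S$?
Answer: $- \frac{23437}{94960} \approx -0.24681$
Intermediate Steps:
$X{\left(S,l \right)} = S + 210 l + S \left(S + l\right)$ ($X{\left(S,l \right)} = \left(S \left(S + l\right) + 210 l\right) + S = \left(210 l + S \left(S + l\right)\right) + S = S + 210 l + S \left(S + l\right)$)
$\frac{X{\left(-85,195 \right)} - 8078}{-47749 - 47211} = \frac{\left(-85 + \left(-85\right)^{2} + 210 \cdot 195 - 16575\right) - 8078}{-47749 - 47211} = \frac{\left(-85 + 7225 + 40950 - 16575\right) - 8078}{-94960} = \left(31515 - 8078\right) \left(- \frac{1}{94960}\right) = 23437 \left(- \frac{1}{94960}\right) = - \frac{23437}{94960}$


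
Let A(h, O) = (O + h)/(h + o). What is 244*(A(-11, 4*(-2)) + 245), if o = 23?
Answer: 178181/3 ≈ 59394.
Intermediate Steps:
A(h, O) = (O + h)/(23 + h) (A(h, O) = (O + h)/(h + 23) = (O + h)/(23 + h))
244*(A(-11, 4*(-2)) + 245) = 244*((4*(-2) - 11)/(23 - 11) + 245) = 244*((-8 - 11)/12 + 245) = 244*((1/12)*(-19) + 245) = 244*(-19/12 + 245) = 244*(2921/12) = 178181/3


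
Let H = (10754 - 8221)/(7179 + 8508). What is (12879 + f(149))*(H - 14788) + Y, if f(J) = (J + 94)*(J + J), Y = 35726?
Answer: -732794027051/581 ≈ -1.2613e+9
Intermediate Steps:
f(J) = 2*J*(94 + J) (f(J) = (94 + J)*(2*J) = 2*J*(94 + J))
H = 2533/15687 ≈ 0.16147
(12879 + f(149))*(H - 14788) + Y = (12879 + 2*149*(94 + 149))*(2533/15687 - 14788) + 35726 = (12879 + 2*149*243)*(-231976823/15687) + 35726 = (12879 + 72414)*(-231976823/15687) + 35726 = 85293*(-231976823/15687) + 35726 = -732814783857/581 + 35726 = -732794027051/581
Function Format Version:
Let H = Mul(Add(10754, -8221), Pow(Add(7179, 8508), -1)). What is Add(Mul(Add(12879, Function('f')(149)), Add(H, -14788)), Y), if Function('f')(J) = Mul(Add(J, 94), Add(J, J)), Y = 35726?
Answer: Rational(-732794027051, 581) ≈ -1.2613e+9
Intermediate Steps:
Function('f')(J) = Mul(2, J, Add(94, J)) (Function('f')(J) = Mul(Add(94, J), Mul(2, J)) = Mul(2, J, Add(94, J)))
H = Rational(2533, 15687) (H = Mul(2533, Pow(15687, -1)) = Mul(2533, Rational(1, 15687)) = Rational(2533, 15687) ≈ 0.16147)
Add(Mul(Add(12879, Function('f')(149)), Add(H, -14788)), Y) = Add(Mul(Add(12879, Mul(2, 149, Add(94, 149))), Add(Rational(2533, 15687), -14788)), 35726) = Add(Mul(Add(12879, Mul(2, 149, 243)), Rational(-231976823, 15687)), 35726) = Add(Mul(Add(12879, 72414), Rational(-231976823, 15687)), 35726) = Add(Mul(85293, Rational(-231976823, 15687)), 35726) = Add(Rational(-732814783857, 581), 35726) = Rational(-732794027051, 581)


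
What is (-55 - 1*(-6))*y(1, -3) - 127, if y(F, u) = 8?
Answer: -519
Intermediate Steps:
(-55 - 1*(-6))*y(1, -3) - 127 = (-55 - 1*(-6))*8 - 127 = (-55 + 6)*8 - 127 = -49*8 - 127 = -392 - 127 = -519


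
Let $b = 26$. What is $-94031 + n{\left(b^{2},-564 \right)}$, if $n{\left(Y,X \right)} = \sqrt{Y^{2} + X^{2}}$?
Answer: $-94031 + 4 \sqrt{48442} \approx -93151.0$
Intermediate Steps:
$n{\left(Y,X \right)} = \sqrt{X^{2} + Y^{2}}$
$-94031 + n{\left(b^{2},-564 \right)} = -94031 + \sqrt{\left(-564\right)^{2} + \left(26^{2}\right)^{2}} = -94031 + \sqrt{318096 + 676^{2}} = -94031 + \sqrt{318096 + 456976} = -94031 + \sqrt{775072} = -94031 + 4 \sqrt{48442}$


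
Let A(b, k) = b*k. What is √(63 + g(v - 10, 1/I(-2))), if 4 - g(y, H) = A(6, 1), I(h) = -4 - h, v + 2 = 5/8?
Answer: √61 ≈ 7.8102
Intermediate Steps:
v = -11/8 (v = -2 + 5/8 = -11/8 ≈ -1.3750)
g(y, H) = -2 (g(y, H) = 4 - 6 = -2)
√(63 + g(v - 10, 1/I(-2))) = √(63 - 2) = √61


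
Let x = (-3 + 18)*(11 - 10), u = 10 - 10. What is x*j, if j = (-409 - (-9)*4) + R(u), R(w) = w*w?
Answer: -5595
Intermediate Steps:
u = 0
R(w) = w²
x = 15 (x = 15*1 = 15)
j = -373 (j = (-409 - (-9)*4) + 0² = (-409 - 1*(-36)) + 0 = (-409 + 36) + 0 = -373 + 0 = -373)
x*j = 15*(-373) = -5595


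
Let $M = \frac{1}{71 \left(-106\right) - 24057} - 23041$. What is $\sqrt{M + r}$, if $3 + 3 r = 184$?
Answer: $\frac{i \sqrt{206306016762561}}{94749} \approx 151.59 i$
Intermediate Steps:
$r = \frac{181}{3}$ ($r = -1 + \frac{1}{3} \cdot 184 = -1 + \frac{184}{3} = \frac{181}{3} \approx 60.333$)
$M = - \frac{727703904}{31583}$ ($M = \frac{1}{-7526 - 24057} - 23041 = \frac{1}{-31583} - 23041 = - \frac{1}{31583} - 23041 = - \frac{727703904}{31583} \approx -23041.0$)
$\sqrt{M + r} = \sqrt{- \frac{727703904}{31583} + \frac{181}{3}} = \sqrt{- \frac{2177395189}{94749}} = \frac{i \sqrt{206306016762561}}{94749}$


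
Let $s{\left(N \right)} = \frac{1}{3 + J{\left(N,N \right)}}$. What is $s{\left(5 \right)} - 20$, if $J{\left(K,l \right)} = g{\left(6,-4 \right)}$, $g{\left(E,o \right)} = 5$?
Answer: $- \frac{159}{8} \approx -19.875$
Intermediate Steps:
$J{\left(K,l \right)} = 5$
$s{\left(N \right)} = \frac{1}{8}$ ($s{\left(N \right)} = \frac{1}{3 + 5} = \frac{1}{8}$)
$s{\left(5 \right)} - 20 = \frac{1}{8} - 20 = - \frac{159}{8}$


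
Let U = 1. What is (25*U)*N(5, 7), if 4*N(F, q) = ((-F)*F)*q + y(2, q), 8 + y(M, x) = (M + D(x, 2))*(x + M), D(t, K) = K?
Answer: -3675/4 ≈ -918.75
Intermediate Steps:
y(M, x) = -8 + (2 + M)*(M + x) (y(M, x) = -8 + (M + 2)*(x + M) = -8 + (2 + M)*(M + x))
N(F, q) = q - q*F**2/4 (N(F, q) = (((-F)*F)*q + (-8 + 2**2 + 2*2 + 2*q + 2*q))/4 = ((-F**2)*q + (-8 + 4 + 4 + 2*q + 2*q))/4 = (-q*F**2 + 4*q)/4 = (4*q - q*F**2)/4 = q - q*F**2/4)
(25*U)*N(5, 7) = (25*1)*((1/4)*7*(4 - 1*5**2)) = 25*((1/4)*7*(4 - 1*25)) = 25*((1/4)*7*(4 - 25)) = 25*((1/4)*7*(-21)) = 25*(-147/4) = -3675/4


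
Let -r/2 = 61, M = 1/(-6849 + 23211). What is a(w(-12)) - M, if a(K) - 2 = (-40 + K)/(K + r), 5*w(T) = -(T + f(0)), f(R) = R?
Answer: 11322205/4892238 ≈ 2.3143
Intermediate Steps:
M = 1/16362 ≈ 6.1117e-5
r = -122 (r = -2*61 = -122)
w(T) = -T/5 (w(T) = (-(T + 0))/5 = (-T)/5 = -T/5)
a(K) = 2 + (-40 + K)/(-122 + K) (a(K) = 2 + (-40 + K)/(K - 122) = 2 + (-40 + K)/(-122 + K))
a(w(-12)) - M = (-284 + 3*(-⅕*(-12)))/(-122 - ⅕*(-12)) - 1*1/16362 = (-284 + 3*(12/5))/(-122 + 12/5) - 1/16362 = (-284 + 36/5)/(-598/5) - 1/16362 = -5/598*(-1384/5) - 1/16362 = 692/299 - 1/16362 = 11322205/4892238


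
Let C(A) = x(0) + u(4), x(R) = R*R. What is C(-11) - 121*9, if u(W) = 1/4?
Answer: -4355/4 ≈ -1088.8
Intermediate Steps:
u(W) = 1/4
x(R) = R**2
C(A) = 1/4 (C(A) = 0**2 + 1/4 = 0 + 1/4 = 1/4)
C(-11) - 121*9 = 1/4 - 121*9 = 1/4 - 1089 = -4355/4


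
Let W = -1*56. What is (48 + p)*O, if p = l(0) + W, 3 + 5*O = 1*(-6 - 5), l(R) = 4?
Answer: 56/5 ≈ 11.200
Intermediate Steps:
W = -56
O = -14/5 (O = -⅗ + (1*(-6 - 5))/5 = -⅗ + (1*(-11))/5 = -⅗ + (⅕)*(-11) = -⅗ - 11/5 = -14/5 ≈ -2.8000)
p = -52 (p = 4 - 56 = -52)
(48 + p)*O = (48 - 52)*(-14/5) = -4*(-14/5) = 56/5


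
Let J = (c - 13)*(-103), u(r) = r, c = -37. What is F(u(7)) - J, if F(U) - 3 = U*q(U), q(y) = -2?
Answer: -5161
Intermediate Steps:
F(U) = 3 - 2*U (F(U) = 3 + U*(-2) = 3 - 2*U)
J = 5150 (J = (-37 - 13)*(-103) = -50*(-103) = 5150)
F(u(7)) - J = (3 - 2*7) - 1*5150 = (3 - 14) - 5150 = -11 - 5150 = -5161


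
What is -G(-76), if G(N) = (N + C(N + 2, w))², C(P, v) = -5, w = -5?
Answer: -6561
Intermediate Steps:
G(N) = (-5 + N)² (G(N) = (N - 5)² = (-5 + N)²)
-G(-76) = -(-5 - 76)² = -1*(-81)² = -1*6561 = -6561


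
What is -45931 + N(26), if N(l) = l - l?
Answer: -45931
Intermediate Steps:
N(l) = 0
-45931 + N(26) = -45931 + 0 = -45931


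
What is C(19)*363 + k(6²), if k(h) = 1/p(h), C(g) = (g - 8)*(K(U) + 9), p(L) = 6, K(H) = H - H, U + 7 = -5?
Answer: 215623/6 ≈ 35937.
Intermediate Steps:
U = -12 (U = -7 - 5 = -12)
K(H) = 0
C(g) = -72 + 9*g (C(g) = (g - 8)*(0 + 9) = (-8 + g)*9 = -72 + 9*g)
k(h) = ⅙ (k(h) = 1/6 = ⅙)
C(19)*363 + k(6²) = (-72 + 9*19)*363 + ⅙ = (-72 + 171)*363 + ⅙ = 99*363 + ⅙ = 35937 + ⅙ = 215623/6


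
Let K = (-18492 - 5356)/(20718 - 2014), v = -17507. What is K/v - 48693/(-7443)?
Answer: 664364397407/101550719046 ≈ 6.5422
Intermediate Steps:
K = -2981/2338 (K = -23848/18704 = -23848*1/18704 = -2981/2338 ≈ -1.2750)
K/v - 48693/(-7443) = -2981/2338/(-17507) - 48693/(-7443) = -2981/2338*(-1/17507) - 48693*(-1/7443) = 2981/40931366 + 16231/2481 = 664364397407/101550719046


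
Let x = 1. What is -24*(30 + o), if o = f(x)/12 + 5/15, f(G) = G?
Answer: -730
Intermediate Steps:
o = 5/12 (o = 1/12 + 5/15 = 1*(1/12) + 5*(1/15) = 1/12 + 1/3 = 5/12 ≈ 0.41667)
-24*(30 + o) = -24*(30 + 5/12) = -24*365/12 = -730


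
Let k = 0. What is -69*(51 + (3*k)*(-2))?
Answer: -3519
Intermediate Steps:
-69*(51 + (3*k)*(-2)) = -69*(51 + (3*0)*(-2)) = -69*(51 + 0*(-2)) = -69*(51 + 0) = -69*51 = -3519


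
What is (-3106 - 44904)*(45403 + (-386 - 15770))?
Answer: -1404148470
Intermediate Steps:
(-3106 - 44904)*(45403 + (-386 - 15770)) = -48010*(45403 - 16156) = -48010*29247 = -1404148470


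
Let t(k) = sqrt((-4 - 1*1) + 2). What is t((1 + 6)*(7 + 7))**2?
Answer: -3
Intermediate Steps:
t(k) = I*sqrt(3) (t(k) = sqrt((-4 - 1) + 2) = sqrt(-5 + 2) = sqrt(-3) = I*sqrt(3))
t((1 + 6)*(7 + 7))**2 = (I*sqrt(3))**2 = -3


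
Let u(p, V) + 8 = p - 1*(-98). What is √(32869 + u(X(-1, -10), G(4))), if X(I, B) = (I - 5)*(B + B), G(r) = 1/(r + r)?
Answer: √33079 ≈ 181.88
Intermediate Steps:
G(r) = 1/(2*r)
X(I, B) = 2*B*(-5 + I) (X(I, B) = (-5 + I)*(2*B) = 2*B*(-5 + I))
u(p, V) = 90 + p (u(p, V) = -8 + (p - 1*(-98)) = -8 + (p + 98) = -8 + (98 + p) = 90 + p)
√(32869 + u(X(-1, -10), G(4))) = √(32869 + (90 + 2*(-10)*(-5 - 1))) = √(32869 + (90 + 2*(-10)*(-6))) = √(32869 + (90 + 120)) = √(32869 + 210) = √33079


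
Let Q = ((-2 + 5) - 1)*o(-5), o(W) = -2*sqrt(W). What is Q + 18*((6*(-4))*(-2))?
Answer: 864 - 4*I*sqrt(5) ≈ 864.0 - 8.9443*I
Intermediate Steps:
Q = -4*I*sqrt(5) (Q = ((-2 + 5) - 1)*(-2*I*sqrt(5)) = (3 - 1)*(-2*I*sqrt(5)) = 2*(-2*I*sqrt(5)) = -4*I*sqrt(5) ≈ -8.9443*I)
Q + 18*((6*(-4))*(-2)) = -4*I*sqrt(5) + 18*((6*(-4))*(-2)) = -4*I*sqrt(5) + 18*(-24*(-2)) = -4*I*sqrt(5) + 18*48 = -4*I*sqrt(5) + 864 = 864 - 4*I*sqrt(5)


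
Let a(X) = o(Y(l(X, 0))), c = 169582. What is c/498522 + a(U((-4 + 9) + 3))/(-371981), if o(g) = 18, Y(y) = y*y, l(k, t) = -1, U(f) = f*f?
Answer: 31536154273/92720356041 ≈ 0.34012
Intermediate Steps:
U(f) = f²
Y(y) = y²
a(X) = 18
c/498522 + a(U((-4 + 9) + 3))/(-371981) = 169582/498522 + 18/(-371981) = 169582*(1/498522) + 18*(-1/371981) = 84791/249261 - 18/371981 = 31536154273/92720356041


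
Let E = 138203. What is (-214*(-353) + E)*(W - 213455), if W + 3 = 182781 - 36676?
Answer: -14396366985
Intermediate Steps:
W = 146102 (W = -3 + (182781 - 36676) = -3 + 146105 = 146102)
(-214*(-353) + E)*(W - 213455) = (-214*(-353) + 138203)*(146102 - 213455) = (75542 + 138203)*(-67353) = 213745*(-67353) = -14396366985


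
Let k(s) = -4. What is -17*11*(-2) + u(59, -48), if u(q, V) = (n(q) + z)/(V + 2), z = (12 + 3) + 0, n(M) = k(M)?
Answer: 17193/46 ≈ 373.76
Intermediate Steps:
n(M) = -4
z = 15 (z = 15 + 0 = 15)
u(q, V) = 11/(2 + V) (u(q, V) = (-4 + 15)/(V + 2) = 11/(2 + V))
-17*11*(-2) + u(59, -48) = -17*11*(-2) + 11/(2 - 48) = -187*(-2) + 11/(-46) = 374 + 11*(-1/46) = 374 - 11/46 = 17193/46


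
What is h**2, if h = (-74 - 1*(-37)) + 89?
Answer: 2704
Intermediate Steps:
h = 52 (h = (-74 + 37) + 89 = -37 + 89 = 52)
h**2 = 52**2 = 2704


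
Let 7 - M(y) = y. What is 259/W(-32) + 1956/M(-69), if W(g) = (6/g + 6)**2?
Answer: 5489137/164331 ≈ 33.403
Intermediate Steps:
W(g) = (6 + 6/g)**2
M(y) = 7 - y
259/W(-32) + 1956/M(-69) = 259/((36*(1 - 32)**2/(-32)**2)) + 1956/(7 - 1*(-69)) = 259/((36*(1/1024)*(-31)**2)) + 1956/(7 + 69) = 259/((36*(1/1024)*961)) + 1956/76 = 259/(8649/256) + 1956*(1/76) = 259*(256/8649) + 489/19 = 66304/8649 + 489/19 = 5489137/164331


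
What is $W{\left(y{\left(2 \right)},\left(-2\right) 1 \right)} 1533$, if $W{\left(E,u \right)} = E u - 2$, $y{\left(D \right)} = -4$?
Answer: $9198$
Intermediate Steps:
$W{\left(E,u \right)} = -2 + E u$
$W{\left(y{\left(2 \right)},\left(-2\right) 1 \right)} 1533 = \left(-2 - 4 \left(\left(-2\right) 1\right)\right) 1533 = \left(-2 - -8\right) 1533 = \left(-2 + 8\right) 1533 = 6 \cdot 1533 = 9198$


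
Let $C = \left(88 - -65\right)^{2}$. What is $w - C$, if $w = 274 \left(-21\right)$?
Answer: $-29163$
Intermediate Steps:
$C = 23409$ ($C = \left(88 + 65\right)^{2} = 153^{2} = 23409$)
$w = -5754$
$w - C = -5754 - 23409 = -29163$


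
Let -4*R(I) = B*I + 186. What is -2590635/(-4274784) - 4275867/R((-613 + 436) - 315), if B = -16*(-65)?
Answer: -3988252060679/121473687072 ≈ -32.832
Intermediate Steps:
B = 1040
R(I) = -93/2 - 260*I (R(I) = -(1040*I + 186)/4 = -(186 + 1040*I)/4 = -93/2 - 260*I)
-2590635/(-4274784) - 4275867/R((-613 + 436) - 315) = -2590635/(-4274784) - 4275867/(-93/2 - 260*((-613 + 436) - 315)) = -2590635*(-1/4274784) - 4275867/(-93/2 - 260*(-177 - 315)) = 863545/1424928 - 4275867/(-93/2 - 260*(-492)) = 863545/1424928 - 4275867/(-93/2 + 127920) = 863545/1424928 - 4275867/255747/2 = 863545/1424928 - 4275867*2/255747 = 863545/1424928 - 2850578/85249 = -3988252060679/121473687072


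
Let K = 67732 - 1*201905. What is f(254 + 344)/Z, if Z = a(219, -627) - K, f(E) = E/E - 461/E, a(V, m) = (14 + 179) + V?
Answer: 137/80481830 ≈ 1.7022e-6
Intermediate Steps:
K = -134173 (K = 67732 - 201905 = -134173)
a(V, m) = 193 + V
f(E) = 1 - 461/E
Z = 134585 (Z = (193 + 219) - 1*(-134173) = 412 + 134173 = 134585)
f(254 + 344)/Z = ((-461 + (254 + 344))/(254 + 344))/134585 = ((-461 + 598)/598)*(1/134585) = ((1/598)*137)*(1/134585) = (137/598)*(1/134585) = 137/80481830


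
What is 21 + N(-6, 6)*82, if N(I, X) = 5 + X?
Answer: 923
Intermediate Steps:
21 + N(-6, 6)*82 = 21 + (5 + 6)*82 = 21 + 11*82 = 21 + 902 = 923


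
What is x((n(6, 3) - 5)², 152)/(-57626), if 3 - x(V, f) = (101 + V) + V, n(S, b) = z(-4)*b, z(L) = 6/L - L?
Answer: 221/115252 ≈ 0.0019175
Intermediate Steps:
z(L) = -L + 6/L
n(S, b) = 5*b/2 (n(S, b) = (-1*(-4) + 6/(-4))*b = (4 + 6*(-¼))*b = (4 - 3/2)*b = 5*b/2)
x(V, f) = -98 - 2*V (x(V, f) = 3 - ((101 + V) + V) = 3 - (101 + 2*V) = 3 + (-101 - 2*V) = -98 - 2*V)
x((n(6, 3) - 5)², 152)/(-57626) = (-98 - 2*((5/2)*3 - 5)²)/(-57626) = (-98 - 2*(15/2 - 5)²)*(-1/57626) = (-98 - 2*(5/2)²)*(-1/57626) = (-98 - 2*25/4)*(-1/57626) = (-98 - 25/2)*(-1/57626) = -221/2*(-1/57626) = 221/115252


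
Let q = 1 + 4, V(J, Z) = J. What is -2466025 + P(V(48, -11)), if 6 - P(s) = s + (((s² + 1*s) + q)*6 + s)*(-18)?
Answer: -2210647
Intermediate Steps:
q = 5
P(s) = 546 + 108*s² + 125*s (P(s) = 6 - (s + (((s² + 1*s) + 5)*6 + s)*(-18)) = 6 - (s + (((s² + s) + 5)*6 + s)*(-18)) = 6 - (s + (((s + s²) + 5)*6 + s)*(-18)) = 6 - (s + ((5 + s + s²)*6 + s)*(-18)) = 6 - (s + ((30 + 6*s + 6*s²) + s)*(-18)) = 6 - (s + (30 + 6*s² + 7*s)*(-18)) = 6 - (s + (-540 - 126*s - 108*s²)) = 6 - (-540 - 125*s - 108*s²) = 6 + (540 + 108*s² + 125*s) = 546 + 108*s² + 125*s)
-2466025 + P(V(48, -11)) = -2466025 + (546 + 108*48² + 125*48) = -2466025 + (546 + 108*2304 + 6000) = -2466025 + (546 + 248832 + 6000) = -2466025 + 255378 = -2210647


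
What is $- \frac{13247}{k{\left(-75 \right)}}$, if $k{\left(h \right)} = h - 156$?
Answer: $\frac{13247}{231} \approx 57.346$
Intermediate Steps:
$k{\left(h \right)} = -156 + h$ ($k{\left(h \right)} = h - 156 = -156 + h$)
$- \frac{13247}{k{\left(-75 \right)}} = - \frac{13247}{-156 - 75} = - \frac{13247}{-231} = \left(-13247\right) \left(- \frac{1}{231}\right) = \frac{13247}{231}$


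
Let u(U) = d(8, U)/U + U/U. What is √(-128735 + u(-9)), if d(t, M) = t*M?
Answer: I*√128726 ≈ 358.78*I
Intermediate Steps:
d(t, M) = M*t
u(U) = 9 (u(U) = (U*8)/U + U/U = (8*U)/U + 1 = 8 + 1 = 9)
√(-128735 + u(-9)) = √(-128735 + 9) = √(-128726) = I*√128726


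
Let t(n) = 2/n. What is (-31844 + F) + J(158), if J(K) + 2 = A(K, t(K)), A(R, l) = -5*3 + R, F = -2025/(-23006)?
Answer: -729357193/23006 ≈ -31703.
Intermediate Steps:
F = 2025/23006 (F = -2025*(-1/23006) = 2025/23006 ≈ 0.088021)
A(R, l) = -15 + R
J(K) = -17 + K (J(K) = -2 + (-15 + K) = -17 + K)
(-31844 + F) + J(158) = (-31844 + 2025/23006) + (-17 + 158) = -732601039/23006 + 141 = -729357193/23006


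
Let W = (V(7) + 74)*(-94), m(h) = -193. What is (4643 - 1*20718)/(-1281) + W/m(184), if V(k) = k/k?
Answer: 12133525/247233 ≈ 49.077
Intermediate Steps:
V(k) = 1
W = -7050 (W = (1 + 74)*(-94) = 75*(-94) = -7050)
(4643 - 1*20718)/(-1281) + W/m(184) = (4643 - 1*20718)/(-1281) - 7050/(-193) = (4643 - 20718)*(-1/1281) - 7050*(-1/193) = -16075*(-1/1281) + 7050/193 = 16075/1281 + 7050/193 = 12133525/247233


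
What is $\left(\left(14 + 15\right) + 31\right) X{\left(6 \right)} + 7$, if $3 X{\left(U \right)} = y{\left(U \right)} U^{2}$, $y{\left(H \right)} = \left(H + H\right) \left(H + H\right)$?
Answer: $103687$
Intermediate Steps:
$y{\left(H \right)} = 4 H^{2}$ ($y{\left(H \right)} = 2 H 2 H = 4 H^{2}$)
$X{\left(U \right)} = \frac{4 U^{4}}{3}$ ($X{\left(U \right)} = \frac{4 U^{2} U^{2}}{3} = \frac{4 U^{4}}{3}$)
$\left(\left(14 + 15\right) + 31\right) X{\left(6 \right)} + 7 = \left(\left(14 + 15\right) + 31\right) \frac{4 \cdot 6^{4}}{3} + 7 = \left(29 + 31\right) \frac{4}{3} \cdot 1296 + 7 = 60 \cdot 1728 + 7 = 103680 + 7 = 103687$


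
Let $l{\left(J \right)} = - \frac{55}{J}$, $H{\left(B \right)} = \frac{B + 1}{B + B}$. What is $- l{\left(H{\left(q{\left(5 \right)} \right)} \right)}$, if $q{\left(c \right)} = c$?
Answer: $\frac{275}{3} \approx 91.667$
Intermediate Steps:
$H{\left(B \right)} = \frac{1 + B}{2 B}$
$- l{\left(H{\left(q{\left(5 \right)} \right)} \right)} = - \frac{-55}{\frac{1}{2} \cdot \frac{1}{5} \left(1 + 5\right)} = - \frac{-55}{\frac{1}{2} \cdot \frac{1}{5} \cdot 6} = - \frac{-55}{\frac{3}{5}} = - \frac{\left(-55\right) 5}{3} = \left(-1\right) \left(- \frac{275}{3}\right) = \frac{275}{3}$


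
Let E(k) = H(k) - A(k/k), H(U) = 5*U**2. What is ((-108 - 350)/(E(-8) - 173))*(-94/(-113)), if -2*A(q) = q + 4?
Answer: -86104/33787 ≈ -2.5484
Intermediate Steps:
A(q) = -2 - q/2 (A(q) = -(q + 4)/2 = -(4 + q)/2 = -2 - q/2)
E(k) = 5/2 + 5*k**2 (E(k) = 5*k**2 - (-2 - k/(2*k)) = 5*k**2 - (-2 - 1/2*1) = 5*k**2 - (-2 - 1/2) = 5*k**2 - 1*(-5/2) = 5*k**2 + 5/2 = 5/2 + 5*k**2)
((-108 - 350)/(E(-8) - 173))*(-94/(-113)) = ((-108 - 350)/((5/2 + 5*(-8)**2) - 173))*(-94/(-113)) = (-458/((5/2 + 5*64) - 173))*(-94*(-1/113)) = -458/((5/2 + 320) - 173)*(94/113) = -458/(645/2 - 173)*(94/113) = -458/299/2*(94/113) = -458*2/299*(94/113) = -916/299*94/113 = -86104/33787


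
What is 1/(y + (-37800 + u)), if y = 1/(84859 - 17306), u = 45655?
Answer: 67553/530628816 ≈ 0.00012731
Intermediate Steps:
y = 1/67553 ≈ 1.4803e-5
1/(y + (-37800 + u)) = 1/(1/67553 + (-37800 + 45655)) = 1/(1/67553 + 7855) = 1/(530628816/67553) = 67553/530628816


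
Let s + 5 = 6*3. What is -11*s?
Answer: -143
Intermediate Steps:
s = 13 (s = -5 + 6*3 = -5 + 18 = 13)
-11*s = -11*13 = -143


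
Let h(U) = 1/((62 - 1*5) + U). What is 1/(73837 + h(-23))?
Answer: 34/2510459 ≈ 1.3543e-5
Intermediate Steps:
h(U) = 1/(57 + U) (h(U) = 1/((62 - 5) + U) = 1/(57 + U))
1/(73837 + h(-23)) = 1/(73837 + 1/(57 - 23)) = 1/(73837 + 1/34) = 1/(2510459/34) = 34/2510459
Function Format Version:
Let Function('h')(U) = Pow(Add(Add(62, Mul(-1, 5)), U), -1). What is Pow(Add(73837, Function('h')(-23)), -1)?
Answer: Rational(34, 2510459) ≈ 1.3543e-5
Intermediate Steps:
Function('h')(U) = Pow(Add(57, U), -1) (Function('h')(U) = Pow(Add(Add(62, -5), U), -1) = Pow(Add(57, U), -1))
Pow(Add(73837, Function('h')(-23)), -1) = Pow(Add(73837, Pow(Add(57, -23), -1)), -1) = Pow(Add(73837, Pow(34, -1)), -1) = Pow(Add(73837, Rational(1, 34)), -1) = Pow(Rational(2510459, 34), -1) = Rational(34, 2510459)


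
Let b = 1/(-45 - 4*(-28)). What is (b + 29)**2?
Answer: 3779136/4489 ≈ 841.87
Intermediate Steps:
b = 1/67 (b = 1/(-45 + 112) = 1/67 ≈ 0.014925)
(b + 29)**2 = (1/67 + 29)**2 = (1944/67)**2 = 3779136/4489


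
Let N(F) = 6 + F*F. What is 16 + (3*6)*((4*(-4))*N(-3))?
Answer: -4304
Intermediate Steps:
N(F) = 6 + F²
16 + (3*6)*((4*(-4))*N(-3)) = 16 + (3*6)*((4*(-4))*(6 + (-3)²)) = 16 + 18*(-16*(6 + 9)) = 16 + 18*(-16*15) = 16 + 18*(-240) = 16 - 4320 = -4304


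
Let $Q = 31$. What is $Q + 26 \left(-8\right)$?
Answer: $-177$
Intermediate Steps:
$Q + 26 \left(-8\right) = 31 + 26 \left(-8\right) = 31 - 208 = -177$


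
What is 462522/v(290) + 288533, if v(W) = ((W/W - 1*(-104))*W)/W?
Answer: 10252829/35 ≈ 2.9294e+5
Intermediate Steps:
v(W) = 105 (v(W) = ((1 + 104)*W)/W = (105*W)/W = 105)
462522/v(290) + 288533 = 462522/105 + 288533 = 462522*(1/105) + 288533 = 154174/35 + 288533 = 10252829/35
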